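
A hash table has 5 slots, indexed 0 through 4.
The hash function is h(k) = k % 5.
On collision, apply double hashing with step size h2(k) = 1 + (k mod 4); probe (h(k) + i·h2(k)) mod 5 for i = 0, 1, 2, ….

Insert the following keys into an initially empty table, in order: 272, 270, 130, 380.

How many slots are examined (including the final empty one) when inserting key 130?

2

272: h=2 => slot 2
270: h=0 => slot 0
130: h=0, h2=3, probe 0,3 => slot 3
380: h=0, h2=1, probe 0,1 => slot 1
Table: [270, 380, 272, 130, ∅]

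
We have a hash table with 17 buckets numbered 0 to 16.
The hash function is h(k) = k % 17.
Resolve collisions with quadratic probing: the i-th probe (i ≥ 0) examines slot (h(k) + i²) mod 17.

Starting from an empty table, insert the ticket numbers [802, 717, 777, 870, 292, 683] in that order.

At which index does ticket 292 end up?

802: h=3 -> slot 3
717: h=3, probe 3,4 -> slot 4
777: h=12 -> slot 12
870: h=3, probe 3,4,7 -> slot 7
292: h=3, probe 3,4,7,12,2 -> slot 2
683: h=3, probe 3,4,7,12,2,11 -> slot 11
Table: [-, -, 292, 802, 717, -, -, 870, -, -, -, 683, 777, -, -, -, -]

2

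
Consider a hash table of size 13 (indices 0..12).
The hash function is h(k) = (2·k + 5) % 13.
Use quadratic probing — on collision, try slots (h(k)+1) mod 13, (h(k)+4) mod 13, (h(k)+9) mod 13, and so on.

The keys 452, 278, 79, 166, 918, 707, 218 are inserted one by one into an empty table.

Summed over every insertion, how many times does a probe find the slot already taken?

452: h=12 => slot 12
278: h=2 => slot 2
79: h=7 => slot 7
166: h=12, probe 12,0 => slot 0
918: h=8 => slot 8
707: h=2, probe 2,3 => slot 3
218: h=12, probe 12,0,3,8,2,11 => slot 11
Table: [166, ., 278, 707, ., ., ., 79, 918, ., ., 218, 452]

7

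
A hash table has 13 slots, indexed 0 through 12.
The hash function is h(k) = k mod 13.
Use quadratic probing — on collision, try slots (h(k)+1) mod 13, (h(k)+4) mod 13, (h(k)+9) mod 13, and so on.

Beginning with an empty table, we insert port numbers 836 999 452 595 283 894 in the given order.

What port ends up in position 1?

595

Insert 836: h=4, slot 4 empty => index 4.
Insert 999: h=11, slot 11 empty => index 11.
Insert 452: h=10, slot 10 empty => index 10.
Insert 595: h=10, slots 10,11 occupied => index 1.
Insert 283: h=10, slots 10,11,1 occupied => index 6.
Insert 894: h=10, slots 10,11,1,6 occupied => index 0.
Table: [894, 595, —, —, 836, —, 283, —, —, —, 452, 999, —]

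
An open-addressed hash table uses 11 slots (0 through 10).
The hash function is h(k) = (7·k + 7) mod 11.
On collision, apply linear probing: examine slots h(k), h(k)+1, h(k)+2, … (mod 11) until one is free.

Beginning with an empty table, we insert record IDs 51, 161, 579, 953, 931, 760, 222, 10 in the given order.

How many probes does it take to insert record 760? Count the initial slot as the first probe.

4

51 hashes to 1; slot 1 is free => place at 1.
161 hashes to 1; 1 taken => place at 2.
579 hashes to 1; 1,2 taken => place at 3.
953 hashes to 1; 1,2,3 taken => place at 4.
931 hashes to 1; 1,2,3,4 taken => place at 5.
760 hashes to 3; 3,4,5 taken => place at 6.
222 hashes to 10; slot 10 is free => place at 10.
10 hashes to 0; slot 0 is free => place at 0.
Table: [10, 51, 161, 579, 953, 931, 760, ∅, ∅, ∅, 222]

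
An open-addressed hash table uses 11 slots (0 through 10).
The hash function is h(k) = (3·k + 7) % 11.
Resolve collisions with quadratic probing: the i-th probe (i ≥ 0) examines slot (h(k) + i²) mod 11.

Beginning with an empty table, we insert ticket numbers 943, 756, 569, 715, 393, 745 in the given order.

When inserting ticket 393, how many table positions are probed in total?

Insert 943: h=9, slot 9 empty → index 9.
Insert 756: h=9, slot 9 occupied → index 10.
Insert 569: h=9, slots 9,10 occupied → index 2.
Insert 715: h=7, slot 7 empty → index 7.
Insert 393: h=9, slots 9,10,2,7 occupied → index 3.
Insert 745: h=9, slots 9,10,2,7,3 occupied → index 1.
Table: [., 745, 569, 393, ., ., ., 715, ., 943, 756]

5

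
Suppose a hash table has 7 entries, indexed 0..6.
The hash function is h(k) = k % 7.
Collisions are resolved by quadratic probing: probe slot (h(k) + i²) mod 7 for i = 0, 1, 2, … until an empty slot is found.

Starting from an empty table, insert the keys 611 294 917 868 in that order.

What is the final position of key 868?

Insert 611: h=2, slot 2 empty => index 2.
Insert 294: h=0, slot 0 empty => index 0.
Insert 917: h=0, slot 0 occupied => index 1.
Insert 868: h=0, slots 0,1 occupied => index 4.
Table: [294, 917, 611, _, 868, _, _]

4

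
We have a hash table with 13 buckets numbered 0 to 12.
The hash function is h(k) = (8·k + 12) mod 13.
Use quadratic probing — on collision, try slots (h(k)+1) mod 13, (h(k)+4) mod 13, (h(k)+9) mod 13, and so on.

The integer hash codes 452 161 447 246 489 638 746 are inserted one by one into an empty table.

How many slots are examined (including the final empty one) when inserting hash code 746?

4

452 hashes to 1; slot 1 is free -> place at 1.
161 hashes to 0; slot 0 is free -> place at 0.
447 hashes to 0; 0,1 taken -> place at 4.
246 hashes to 4; 4 taken -> place at 5.
489 hashes to 11; slot 11 is free -> place at 11.
638 hashes to 7; slot 7 is free -> place at 7.
746 hashes to 0; 0,1,4 taken -> place at 9.
Table: [161, 452, ., ., 447, 246, ., 638, ., 746, ., 489, .]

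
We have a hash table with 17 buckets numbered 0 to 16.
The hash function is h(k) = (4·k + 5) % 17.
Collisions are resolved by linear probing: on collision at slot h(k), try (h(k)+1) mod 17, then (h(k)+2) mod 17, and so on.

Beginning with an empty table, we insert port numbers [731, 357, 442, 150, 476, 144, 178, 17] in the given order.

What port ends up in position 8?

731: h=5 => slot 5
357: h=5, probe 5,6 => slot 6
442: h=5, probe 5,6,7 => slot 7
150: h=10 => slot 10
476: h=5, probe 5,6,7,8 => slot 8
144: h=3 => slot 3
178: h=3, probe 3,4 => slot 4
17: h=5, probe 5,6,7,8,9 => slot 9
Table: [-, -, -, 144, 178, 731, 357, 442, 476, 17, 150, -, -, -, -, -, -]

476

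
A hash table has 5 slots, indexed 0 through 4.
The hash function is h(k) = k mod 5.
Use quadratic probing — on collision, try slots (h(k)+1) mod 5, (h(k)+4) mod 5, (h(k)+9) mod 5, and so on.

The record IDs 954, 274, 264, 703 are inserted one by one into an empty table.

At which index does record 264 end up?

954: h=4 → slot 4
274: h=4, probe 4,0 → slot 0
264: h=4, probe 4,0,3 → slot 3
703: h=3, probe 3,4,2 → slot 2
Table: [274, -, 703, 264, 954]

3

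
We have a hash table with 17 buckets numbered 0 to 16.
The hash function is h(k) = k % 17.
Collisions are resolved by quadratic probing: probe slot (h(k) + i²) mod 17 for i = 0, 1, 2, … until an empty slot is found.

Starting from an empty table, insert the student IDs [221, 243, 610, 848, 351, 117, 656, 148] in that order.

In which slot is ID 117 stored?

2

221 hashes to 0; slot 0 is free → place at 0.
243 hashes to 5; slot 5 is free → place at 5.
610 hashes to 15; slot 15 is free → place at 15.
848 hashes to 15; 15 taken → place at 16.
351 hashes to 11; slot 11 is free → place at 11.
117 hashes to 15; 15,16 taken → place at 2.
656 hashes to 10; slot 10 is free → place at 10.
148 hashes to 12; slot 12 is free → place at 12.
Table: [221, —, 117, —, —, 243, —, —, —, —, 656, 351, 148, —, —, 610, 848]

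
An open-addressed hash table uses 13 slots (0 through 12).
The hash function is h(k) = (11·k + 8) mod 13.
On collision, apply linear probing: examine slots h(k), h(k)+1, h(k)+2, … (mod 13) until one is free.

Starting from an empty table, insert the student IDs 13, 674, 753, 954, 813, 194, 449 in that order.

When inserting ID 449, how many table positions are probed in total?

3

Insert 13: h=8, slot 8 empty -> index 8.
Insert 674: h=12, slot 12 empty -> index 12.
Insert 753: h=10, slot 10 empty -> index 10.
Insert 954: h=11, slot 11 empty -> index 11.
Insert 813: h=7, slot 7 empty -> index 7.
Insert 194: h=10, slots 10,11,12 occupied -> index 0.
Insert 449: h=7, slots 7,8 occupied -> index 9.
Table: [194, —, —, —, —, —, —, 813, 13, 449, 753, 954, 674]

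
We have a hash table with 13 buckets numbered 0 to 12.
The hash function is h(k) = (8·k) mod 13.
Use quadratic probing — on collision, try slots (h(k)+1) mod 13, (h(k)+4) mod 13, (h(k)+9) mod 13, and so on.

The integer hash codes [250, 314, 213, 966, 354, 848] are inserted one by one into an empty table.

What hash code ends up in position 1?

213

250 hashes to 11; slot 11 is free => place at 11.
314 hashes to 3; slot 3 is free => place at 3.
213 hashes to 1; slot 1 is free => place at 1.
966 hashes to 6; slot 6 is free => place at 6.
354 hashes to 11; 11 taken => place at 12.
848 hashes to 11; 11,12 taken => place at 2.
Table: [∅, 213, 848, 314, ∅, ∅, 966, ∅, ∅, ∅, ∅, 250, 354]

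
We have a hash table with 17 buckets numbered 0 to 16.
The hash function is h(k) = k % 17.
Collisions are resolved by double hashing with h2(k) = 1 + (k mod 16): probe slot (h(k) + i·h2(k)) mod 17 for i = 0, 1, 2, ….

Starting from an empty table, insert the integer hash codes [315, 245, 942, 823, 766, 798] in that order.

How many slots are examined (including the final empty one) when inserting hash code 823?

315 hashes to 9; slot 9 is free => place at 9.
245 hashes to 7; slot 7 is free => place at 7.
942 hashes to 7, h2=15; 7 taken => place at 5.
823 hashes to 7, h2=8; 7 taken => place at 15.
766 hashes to 1; slot 1 is free => place at 1.
798 hashes to 16; slot 16 is free => place at 16.
Table: [-, 766, -, -, -, 942, -, 245, -, 315, -, -, -, -, -, 823, 798]

2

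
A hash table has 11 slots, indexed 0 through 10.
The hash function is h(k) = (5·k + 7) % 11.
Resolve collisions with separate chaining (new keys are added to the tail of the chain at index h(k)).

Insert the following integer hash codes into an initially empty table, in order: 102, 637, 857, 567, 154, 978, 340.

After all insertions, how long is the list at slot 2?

Insert 102: h=0, bucket 0 empty → new chain.
Insert 637: h=2, bucket 2 empty → new chain.
Insert 857: h=2, bucket 2 nonempty → append to chain.
Insert 567: h=4, bucket 4 empty → new chain.
Insert 154: h=7, bucket 7 empty → new chain.
Insert 978: h=2, bucket 2 nonempty → append to chain.
Insert 340: h=2, bucket 2 nonempty → append to chain.
Final buckets:
0: 102
1: ∅
2: 637 -> 857 -> 978 -> 340
3: ∅
4: 567
5: ∅
6: ∅
7: 154
8: ∅
9: ∅
10: ∅

4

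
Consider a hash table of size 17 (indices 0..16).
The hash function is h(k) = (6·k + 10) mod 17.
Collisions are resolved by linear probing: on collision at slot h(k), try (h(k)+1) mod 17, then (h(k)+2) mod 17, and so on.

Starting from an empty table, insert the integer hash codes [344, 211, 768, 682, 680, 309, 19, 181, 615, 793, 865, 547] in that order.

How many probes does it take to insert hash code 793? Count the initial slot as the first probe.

2

344: h=0 → slot 0
211: h=1 → slot 1
768: h=11 → slot 11
682: h=5 → slot 5
680: h=10 → slot 10
309: h=11, probe 11,12 → slot 12
19: h=5, probe 5,6 → slot 6
181: h=8 → slot 8
615: h=11, probe 11,12,13 → slot 13
793: h=8, probe 8,9 → slot 9
865: h=15 → slot 15
547: h=11, probe 11,12,13,14 → slot 14
Table: [344, 211, _, _, _, 682, 19, _, 181, 793, 680, 768, 309, 615, 547, 865, _]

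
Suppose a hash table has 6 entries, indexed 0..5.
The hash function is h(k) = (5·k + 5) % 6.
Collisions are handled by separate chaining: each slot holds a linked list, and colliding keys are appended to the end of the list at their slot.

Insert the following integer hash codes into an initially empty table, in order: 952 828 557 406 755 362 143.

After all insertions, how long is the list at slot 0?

952 -> bucket 1
828 -> bucket 5
557 -> bucket 0
406 -> bucket 1 (collision)
755 -> bucket 0 (collision)
362 -> bucket 3
143 -> bucket 0 (collision)
Final buckets:
0: 557 -> 755 -> 143
1: 952 -> 406
2: _
3: 362
4: _
5: 828

3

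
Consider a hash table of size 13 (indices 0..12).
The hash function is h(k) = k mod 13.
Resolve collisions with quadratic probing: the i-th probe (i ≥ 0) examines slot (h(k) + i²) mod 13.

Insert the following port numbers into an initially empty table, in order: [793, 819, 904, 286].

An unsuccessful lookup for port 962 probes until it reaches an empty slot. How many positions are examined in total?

4

Insert 793: h=0, slot 0 empty -> index 0.
Insert 819: h=0, slot 0 occupied -> index 1.
Insert 904: h=7, slot 7 empty -> index 7.
Insert 286: h=0, slots 0,1 occupied -> index 4.
Table: [793, 819, ., ., 286, ., ., 904, ., ., ., ., .]
Lookup 962: h=0, probe 0,1,4,9 → slot 9 empty, not found.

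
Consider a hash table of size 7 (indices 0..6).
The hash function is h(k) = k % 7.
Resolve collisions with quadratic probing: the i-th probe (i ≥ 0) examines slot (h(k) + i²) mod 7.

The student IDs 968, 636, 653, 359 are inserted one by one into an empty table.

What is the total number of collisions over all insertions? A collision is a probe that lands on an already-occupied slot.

968 hashes to 2; slot 2 is free → place at 2.
636 hashes to 6; slot 6 is free → place at 6.
653 hashes to 2; 2 taken → place at 3.
359 hashes to 2; 2,3,6 taken → place at 4.
Table: [., ., 968, 653, 359, ., 636]

4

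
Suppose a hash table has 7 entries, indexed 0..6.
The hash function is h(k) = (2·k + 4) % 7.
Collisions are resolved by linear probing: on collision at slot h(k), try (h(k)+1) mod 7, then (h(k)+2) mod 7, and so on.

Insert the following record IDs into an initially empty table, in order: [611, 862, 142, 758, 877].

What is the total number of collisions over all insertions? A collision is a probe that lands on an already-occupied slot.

Insert 611: h=1, slot 1 empty -> index 1.
Insert 862: h=6, slot 6 empty -> index 6.
Insert 142: h=1, slot 1 occupied -> index 2.
Insert 758: h=1, slots 1,2 occupied -> index 3.
Insert 877: h=1, slots 1,2,3 occupied -> index 4.
Table: [_, 611, 142, 758, 877, _, 862]

6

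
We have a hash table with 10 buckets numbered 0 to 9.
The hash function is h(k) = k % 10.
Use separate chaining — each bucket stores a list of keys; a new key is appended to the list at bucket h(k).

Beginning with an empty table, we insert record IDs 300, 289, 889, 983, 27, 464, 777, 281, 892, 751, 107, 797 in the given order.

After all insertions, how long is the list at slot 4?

1

300 -> bucket 0
289 -> bucket 9
889 -> bucket 9 (collision)
983 -> bucket 3
27 -> bucket 7
464 -> bucket 4
777 -> bucket 7 (collision)
281 -> bucket 1
892 -> bucket 2
751 -> bucket 1 (collision)
107 -> bucket 7 (collision)
797 -> bucket 7 (collision)
Final buckets:
0: 300
1: 281 -> 751
2: 892
3: 983
4: 464
5: _
6: _
7: 27 -> 777 -> 107 -> 797
8: _
9: 289 -> 889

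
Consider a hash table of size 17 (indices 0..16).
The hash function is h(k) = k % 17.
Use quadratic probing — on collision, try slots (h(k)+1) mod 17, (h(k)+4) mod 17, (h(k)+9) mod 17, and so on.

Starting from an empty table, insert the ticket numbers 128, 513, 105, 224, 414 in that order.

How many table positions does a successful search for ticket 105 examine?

2

Insert 128: h=9, slot 9 empty → index 9.
Insert 513: h=3, slot 3 empty → index 3.
Insert 105: h=3, slot 3 occupied → index 4.
Insert 224: h=3, slots 3,4 occupied → index 7.
Insert 414: h=6, slot 6 empty → index 6.
Table: [∅, ∅, ∅, 513, 105, ∅, 414, 224, ∅, 128, ∅, ∅, ∅, ∅, ∅, ∅, ∅]
Lookup 105: h=3, probe 3,4 → found at 4.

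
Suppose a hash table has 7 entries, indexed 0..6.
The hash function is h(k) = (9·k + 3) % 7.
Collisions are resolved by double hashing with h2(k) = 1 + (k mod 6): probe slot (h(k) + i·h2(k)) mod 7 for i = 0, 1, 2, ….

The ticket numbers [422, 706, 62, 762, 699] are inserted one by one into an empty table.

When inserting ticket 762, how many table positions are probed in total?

2

422 hashes to 0; slot 0 is free → place at 0.
706 hashes to 1; slot 1 is free → place at 1.
62 hashes to 1, h2=3; 1 taken → place at 4.
762 hashes to 1, h2=1; 1 taken → place at 2.
699 hashes to 1, h2=4; 1 taken → place at 5.
Table: [422, 706, 762, ., 62, 699, .]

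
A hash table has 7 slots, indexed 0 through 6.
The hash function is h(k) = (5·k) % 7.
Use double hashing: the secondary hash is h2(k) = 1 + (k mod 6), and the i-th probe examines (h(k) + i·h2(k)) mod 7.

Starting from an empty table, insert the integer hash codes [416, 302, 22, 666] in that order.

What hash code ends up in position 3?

416 hashes to 1; slot 1 is free → place at 1.
302 hashes to 5; slot 5 is free → place at 5.
22 hashes to 5, h2=5; 5 taken → place at 3.
666 hashes to 5, h2=1; 5 taken → place at 6.
Table: [., 416, ., 22, ., 302, 666]

22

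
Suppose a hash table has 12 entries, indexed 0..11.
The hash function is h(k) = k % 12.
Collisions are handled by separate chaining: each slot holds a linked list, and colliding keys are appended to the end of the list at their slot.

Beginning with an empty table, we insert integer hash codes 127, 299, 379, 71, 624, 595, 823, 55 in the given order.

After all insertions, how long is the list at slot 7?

5

127 -> bucket 7
299 -> bucket 11
379 -> bucket 7 (collision)
71 -> bucket 11 (collision)
624 -> bucket 0
595 -> bucket 7 (collision)
823 -> bucket 7 (collision)
55 -> bucket 7 (collision)
Final buckets:
0: 624
1: _
2: _
3: _
4: _
5: _
6: _
7: 127 -> 379 -> 595 -> 823 -> 55
8: _
9: _
10: _
11: 299 -> 71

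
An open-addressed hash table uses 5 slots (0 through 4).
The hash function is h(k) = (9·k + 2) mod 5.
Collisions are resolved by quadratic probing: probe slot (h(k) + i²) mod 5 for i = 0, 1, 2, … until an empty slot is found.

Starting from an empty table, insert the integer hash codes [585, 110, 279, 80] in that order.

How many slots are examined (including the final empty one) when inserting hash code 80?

585: h=2 -> slot 2
110: h=2, probe 2,3 -> slot 3
279: h=3, probe 3,4 -> slot 4
80: h=2, probe 2,3,1 -> slot 1
Table: [., 80, 585, 110, 279]

3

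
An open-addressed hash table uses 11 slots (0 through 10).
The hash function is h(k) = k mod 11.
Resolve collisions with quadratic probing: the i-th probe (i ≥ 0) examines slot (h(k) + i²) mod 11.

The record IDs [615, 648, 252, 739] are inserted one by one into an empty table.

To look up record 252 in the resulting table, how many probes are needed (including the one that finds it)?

Insert 615: h=10, slot 10 empty → index 10.
Insert 648: h=10, slot 10 occupied → index 0.
Insert 252: h=10, slots 10,0 occupied → index 3.
Insert 739: h=2, slot 2 empty → index 2.
Table: [648, ∅, 739, 252, ∅, ∅, ∅, ∅, ∅, ∅, 615]
Lookup 252: h=10, probe 10,0,3 → found at 3.

3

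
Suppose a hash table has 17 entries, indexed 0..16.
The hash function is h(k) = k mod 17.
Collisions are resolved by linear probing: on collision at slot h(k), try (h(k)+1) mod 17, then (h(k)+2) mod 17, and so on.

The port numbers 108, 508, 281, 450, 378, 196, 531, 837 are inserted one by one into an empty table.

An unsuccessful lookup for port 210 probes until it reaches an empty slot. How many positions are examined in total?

6

108: h=6 -> slot 6
508: h=15 -> slot 15
281: h=9 -> slot 9
450: h=8 -> slot 8
378: h=4 -> slot 4
196: h=9, probe 9,10 -> slot 10
531: h=4, probe 4,5 -> slot 5
837: h=4, probe 4,5,6,7 -> slot 7
Table: [_, _, _, _, 378, 531, 108, 837, 450, 281, 196, _, _, _, _, 508, _]
Lookup 210: h=6, probe 6,7,8,9,10,11 → slot 11 empty, not found.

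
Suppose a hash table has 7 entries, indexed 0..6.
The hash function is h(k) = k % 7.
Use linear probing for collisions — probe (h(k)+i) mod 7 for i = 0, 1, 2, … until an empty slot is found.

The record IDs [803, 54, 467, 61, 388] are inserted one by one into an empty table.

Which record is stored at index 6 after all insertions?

Insert 803: h=5, slot 5 empty → index 5.
Insert 54: h=5, slot 5 occupied → index 6.
Insert 467: h=5, slots 5,6 occupied → index 0.
Insert 61: h=5, slots 5,6,0 occupied → index 1.
Insert 388: h=3, slot 3 empty → index 3.
Table: [467, 61, _, 388, _, 803, 54]

54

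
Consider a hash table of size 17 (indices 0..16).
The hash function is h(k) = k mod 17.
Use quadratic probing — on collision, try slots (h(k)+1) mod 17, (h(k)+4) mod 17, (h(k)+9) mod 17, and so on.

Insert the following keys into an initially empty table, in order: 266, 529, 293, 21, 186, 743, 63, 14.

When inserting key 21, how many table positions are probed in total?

2

266: h=11 -> slot 11
529: h=2 -> slot 2
293: h=4 -> slot 4
21: h=4, probe 4,5 -> slot 5
186: h=16 -> slot 16
743: h=12 -> slot 12
63: h=12, probe 12,13 -> slot 13
14: h=14 -> slot 14
Table: [—, —, 529, —, 293, 21, —, —, —, —, —, 266, 743, 63, 14, —, 186]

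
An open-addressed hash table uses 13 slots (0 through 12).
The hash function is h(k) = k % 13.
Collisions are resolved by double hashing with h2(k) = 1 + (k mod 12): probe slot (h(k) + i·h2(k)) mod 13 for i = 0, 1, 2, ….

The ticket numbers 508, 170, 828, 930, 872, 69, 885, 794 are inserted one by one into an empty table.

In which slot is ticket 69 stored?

11

508: h=1 -> slot 1
170: h=1, h2=3, probe 1,4 -> slot 4
828: h=9 -> slot 9
930: h=7 -> slot 7
872: h=1, h2=9, probe 1,10 -> slot 10
69: h=4, h2=10, probe 4,1,11 -> slot 11
885: h=1, h2=10, probe 1,11,8 -> slot 8
794: h=1, h2=3, probe 1,4,7,10,0 -> slot 0
Table: [794, 508, —, —, 170, —, —, 930, 885, 828, 872, 69, —]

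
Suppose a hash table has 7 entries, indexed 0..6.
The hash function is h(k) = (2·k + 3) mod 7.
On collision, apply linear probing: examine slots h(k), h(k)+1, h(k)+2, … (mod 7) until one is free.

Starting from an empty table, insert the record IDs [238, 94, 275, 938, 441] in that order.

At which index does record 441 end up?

5

Insert 238: h=3, slot 3 empty => index 3.
Insert 94: h=2, slot 2 empty => index 2.
Insert 275: h=0, slot 0 empty => index 0.
Insert 938: h=3, slot 3 occupied => index 4.
Insert 441: h=3, slots 3,4 occupied => index 5.
Table: [275, ∅, 94, 238, 938, 441, ∅]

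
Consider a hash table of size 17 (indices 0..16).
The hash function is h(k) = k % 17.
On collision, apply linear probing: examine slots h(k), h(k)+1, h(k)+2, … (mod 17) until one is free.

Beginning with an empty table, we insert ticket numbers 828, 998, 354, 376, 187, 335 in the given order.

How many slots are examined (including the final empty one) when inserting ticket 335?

Insert 828: h=12, slot 12 empty => index 12.
Insert 998: h=12, slot 12 occupied => index 13.
Insert 354: h=14, slot 14 empty => index 14.
Insert 376: h=2, slot 2 empty => index 2.
Insert 187: h=0, slot 0 empty => index 0.
Insert 335: h=12, slots 12,13,14 occupied => index 15.
Table: [187, ∅, 376, ∅, ∅, ∅, ∅, ∅, ∅, ∅, ∅, ∅, 828, 998, 354, 335, ∅]

4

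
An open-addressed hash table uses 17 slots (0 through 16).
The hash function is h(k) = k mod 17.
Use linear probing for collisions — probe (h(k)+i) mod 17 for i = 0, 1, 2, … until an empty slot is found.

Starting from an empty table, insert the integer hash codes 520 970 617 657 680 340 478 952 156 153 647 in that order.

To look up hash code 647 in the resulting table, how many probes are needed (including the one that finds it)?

8

520 hashes to 10; slot 10 is free -> place at 10.
970 hashes to 1; slot 1 is free -> place at 1.
617 hashes to 5; slot 5 is free -> place at 5.
657 hashes to 11; slot 11 is free -> place at 11.
680 hashes to 0; slot 0 is free -> place at 0.
340 hashes to 0; 0,1 taken -> place at 2.
478 hashes to 2; 2 taken -> place at 3.
952 hashes to 0; 0,1,2,3 taken -> place at 4.
156 hashes to 3; 3,4,5 taken -> place at 6.
153 hashes to 0; 0,1,2,3,4,5,6 taken -> place at 7.
647 hashes to 1; 1,2,3,4,5,6,7 taken -> place at 8.
Table: [680, 970, 340, 478, 952, 617, 156, 153, 647, -, 520, 657, -, -, -, -, -]
Lookup 647: h=1, probe 1,2,3,4,5,6,7,8 → found at 8.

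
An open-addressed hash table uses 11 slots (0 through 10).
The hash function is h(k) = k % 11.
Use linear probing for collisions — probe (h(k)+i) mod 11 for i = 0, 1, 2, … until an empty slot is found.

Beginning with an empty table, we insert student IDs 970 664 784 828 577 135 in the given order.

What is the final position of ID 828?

970 hashes to 2; slot 2 is free => place at 2.
664 hashes to 4; slot 4 is free => place at 4.
784 hashes to 3; slot 3 is free => place at 3.
828 hashes to 3; 3,4 taken => place at 5.
577 hashes to 5; 5 taken => place at 6.
135 hashes to 3; 3,4,5,6 taken => place at 7.
Table: [_, _, 970, 784, 664, 828, 577, 135, _, _, _]

5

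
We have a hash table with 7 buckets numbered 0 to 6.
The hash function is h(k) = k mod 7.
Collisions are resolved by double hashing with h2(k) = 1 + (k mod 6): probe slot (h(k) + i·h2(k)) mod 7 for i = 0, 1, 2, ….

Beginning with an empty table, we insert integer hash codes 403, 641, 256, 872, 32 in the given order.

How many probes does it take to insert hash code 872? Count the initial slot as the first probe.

2

403 hashes to 4; slot 4 is free => place at 4.
641 hashes to 4, h2=6; 4 taken => place at 3.
256 hashes to 4, h2=5; 4 taken => place at 2.
872 hashes to 4, h2=3; 4 taken => place at 0.
32 hashes to 4, h2=3; 4,0,3 taken => place at 6.
Table: [872, ., 256, 641, 403, ., 32]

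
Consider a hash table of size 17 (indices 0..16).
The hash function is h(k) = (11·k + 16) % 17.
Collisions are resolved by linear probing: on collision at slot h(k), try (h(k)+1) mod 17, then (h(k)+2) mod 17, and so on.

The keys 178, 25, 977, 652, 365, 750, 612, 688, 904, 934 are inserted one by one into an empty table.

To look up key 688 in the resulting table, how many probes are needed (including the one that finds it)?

178: h=2 -> slot 2
25: h=2, probe 2,3 -> slot 3
977: h=2, probe 2,3,4 -> slot 4
652: h=14 -> slot 14
365: h=2, probe 2,3,4,5 -> slot 5
750: h=4, probe 4,5,6 -> slot 6
612: h=16 -> slot 16
688: h=2, probe 2,3,4,5,6,7 -> slot 7
904: h=15 -> slot 15
934: h=5, probe 5,6,7,8 -> slot 8
Table: [—, —, 178, 25, 977, 365, 750, 688, 934, —, —, —, —, —, 652, 904, 612]
Lookup 688: h=2, probe 2,3,4,5,6,7 → found at 7.

6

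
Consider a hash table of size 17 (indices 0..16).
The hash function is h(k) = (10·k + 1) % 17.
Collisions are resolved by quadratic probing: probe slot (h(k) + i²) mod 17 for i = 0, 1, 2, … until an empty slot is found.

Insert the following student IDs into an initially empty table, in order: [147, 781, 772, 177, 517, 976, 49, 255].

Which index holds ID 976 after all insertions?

12

Insert 147: h=9, slot 9 empty -> index 9.
Insert 781: h=8, slot 8 empty -> index 8.
Insert 772: h=3, slot 3 empty -> index 3.
Insert 177: h=3, slot 3 occupied -> index 4.
Insert 517: h=3, slots 3,4 occupied -> index 7.
Insert 976: h=3, slots 3,4,7 occupied -> index 12.
Insert 49: h=15, slot 15 empty -> index 15.
Insert 255: h=1, slot 1 empty -> index 1.
Table: [∅, 255, ∅, 772, 177, ∅, ∅, 517, 781, 147, ∅, ∅, 976, ∅, ∅, 49, ∅]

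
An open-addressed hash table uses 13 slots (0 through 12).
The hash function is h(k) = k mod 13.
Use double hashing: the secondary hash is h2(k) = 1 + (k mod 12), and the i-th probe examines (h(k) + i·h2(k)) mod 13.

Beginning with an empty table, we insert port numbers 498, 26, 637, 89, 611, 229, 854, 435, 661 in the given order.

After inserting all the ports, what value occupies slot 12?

498: h=4 → slot 4
26: h=0 → slot 0
637: h=0, h2=2, probe 0,2 → slot 2
89: h=11 → slot 11
611: h=0, h2=12, probe 0,12 → slot 12
229: h=8 → slot 8
854: h=9 → slot 9
435: h=6 → slot 6
661: h=11, h2=2, probe 11,0,2,4,6,8,10 → slot 10
Table: [26, ., 637, ., 498, ., 435, ., 229, 854, 661, 89, 611]

611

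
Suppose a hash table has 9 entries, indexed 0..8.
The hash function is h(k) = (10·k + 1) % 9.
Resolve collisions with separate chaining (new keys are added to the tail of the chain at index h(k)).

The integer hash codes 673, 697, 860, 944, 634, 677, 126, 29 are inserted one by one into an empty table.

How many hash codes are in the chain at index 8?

1

673 -> bucket 8
697 -> bucket 5
860 -> bucket 6
944 -> bucket 0
634 -> bucket 5 (collision)
677 -> bucket 3
126 -> bucket 1
29 -> bucket 3 (collision)
Final buckets:
0: 944
1: 126
2: ∅
3: 677 -> 29
4: ∅
5: 697 -> 634
6: 860
7: ∅
8: 673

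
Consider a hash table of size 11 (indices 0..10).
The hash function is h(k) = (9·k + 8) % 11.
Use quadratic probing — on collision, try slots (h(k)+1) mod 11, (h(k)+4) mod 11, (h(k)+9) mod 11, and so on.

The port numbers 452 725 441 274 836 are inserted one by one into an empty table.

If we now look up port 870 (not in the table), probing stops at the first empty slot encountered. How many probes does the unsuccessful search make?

4

Insert 452: h=6, slot 6 empty → index 6.
Insert 725: h=10, slot 10 empty → index 10.
Insert 441: h=6, slot 6 occupied → index 7.
Insert 274: h=10, slot 10 occupied → index 0.
Insert 836: h=8, slot 8 empty → index 8.
Table: [274, —, —, —, —, —, 452, 441, 836, —, 725]
Lookup 870: h=6, probe 6,7,10,4 → slot 4 empty, not found.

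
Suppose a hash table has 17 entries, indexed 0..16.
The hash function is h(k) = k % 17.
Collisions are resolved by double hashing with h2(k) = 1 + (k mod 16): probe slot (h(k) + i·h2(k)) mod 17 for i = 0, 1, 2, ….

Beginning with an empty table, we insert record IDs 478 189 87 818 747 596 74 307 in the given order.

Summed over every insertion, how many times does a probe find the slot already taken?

478: h=2 → slot 2
189: h=2, h2=14, probe 2,16 → slot 16
87: h=2, h2=8, probe 2,10 → slot 10
818: h=2, h2=3, probe 2,5 → slot 5
747: h=16, h2=12, probe 16,11 → slot 11
596: h=1 → slot 1
74: h=6 → slot 6
307: h=1, h2=4, probe 1,5,9 → slot 9
Table: [., 596, 478, ., ., 818, 74, ., ., 307, 87, 747, ., ., ., ., 189]

6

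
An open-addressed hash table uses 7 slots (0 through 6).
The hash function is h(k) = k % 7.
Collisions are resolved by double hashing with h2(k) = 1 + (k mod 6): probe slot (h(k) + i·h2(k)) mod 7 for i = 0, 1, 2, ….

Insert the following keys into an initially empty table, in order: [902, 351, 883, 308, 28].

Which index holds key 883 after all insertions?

3

902 hashes to 6; slot 6 is free -> place at 6.
351 hashes to 1; slot 1 is free -> place at 1.
883 hashes to 1, h2=2; 1 taken -> place at 3.
308 hashes to 0; slot 0 is free -> place at 0.
28 hashes to 0, h2=5; 0 taken -> place at 5.
Table: [308, 351, -, 883, -, 28, 902]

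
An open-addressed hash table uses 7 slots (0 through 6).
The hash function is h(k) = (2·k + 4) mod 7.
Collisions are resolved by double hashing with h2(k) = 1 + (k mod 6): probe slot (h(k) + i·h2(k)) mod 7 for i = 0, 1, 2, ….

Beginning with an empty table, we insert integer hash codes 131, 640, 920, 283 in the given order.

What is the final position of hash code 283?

5

131: h=0 → slot 0
640: h=3 → slot 3
920: h=3, h2=3, probe 3,6 → slot 6
283: h=3, h2=2, probe 3,5 → slot 5
Table: [131, -, -, 640, -, 283, 920]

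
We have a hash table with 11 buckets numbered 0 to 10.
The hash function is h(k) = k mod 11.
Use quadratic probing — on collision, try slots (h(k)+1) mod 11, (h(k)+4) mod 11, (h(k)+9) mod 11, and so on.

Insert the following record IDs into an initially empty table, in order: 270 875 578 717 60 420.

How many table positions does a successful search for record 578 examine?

3

270: h=6 -> slot 6
875: h=6, probe 6,7 -> slot 7
578: h=6, probe 6,7,10 -> slot 10
717: h=2 -> slot 2
60: h=5 -> slot 5
420: h=2, probe 2,3 -> slot 3
Table: [∅, ∅, 717, 420, ∅, 60, 270, 875, ∅, ∅, 578]
Lookup 578: h=6, probe 6,7,10 → found at 10.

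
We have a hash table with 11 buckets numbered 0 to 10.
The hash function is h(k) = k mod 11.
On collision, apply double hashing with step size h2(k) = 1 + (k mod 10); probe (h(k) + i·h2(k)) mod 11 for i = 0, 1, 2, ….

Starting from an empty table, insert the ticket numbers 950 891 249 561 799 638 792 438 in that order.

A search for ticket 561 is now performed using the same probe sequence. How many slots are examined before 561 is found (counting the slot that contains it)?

950 hashes to 4; slot 4 is free => place at 4.
891 hashes to 0; slot 0 is free => place at 0.
249 hashes to 7; slot 7 is free => place at 7.
561 hashes to 0, h2=2; 0 taken => place at 2.
799 hashes to 7, h2=10; 7 taken => place at 6.
638 hashes to 0, h2=9; 0 taken => place at 9.
792 hashes to 0, h2=3; 0 taken => place at 3.
438 hashes to 9, h2=9; 9,7 taken => place at 5.
Table: [891, _, 561, 792, 950, 438, 799, 249, _, 638, _]
Lookup 561: h=0, h2=2, probe 0,2 → found at 2.

2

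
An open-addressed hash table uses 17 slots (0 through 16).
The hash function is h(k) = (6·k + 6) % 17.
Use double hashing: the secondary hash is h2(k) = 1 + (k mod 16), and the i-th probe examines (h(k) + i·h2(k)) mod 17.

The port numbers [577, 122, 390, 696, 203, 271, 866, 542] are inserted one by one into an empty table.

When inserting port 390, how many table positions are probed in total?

3

577 hashes to 0; slot 0 is free → place at 0.
122 hashes to 7; slot 7 is free → place at 7.
390 hashes to 0, h2=7; 0,7 taken → place at 14.
696 hashes to 0, h2=9; 0 taken → place at 9.
203 hashes to 0, h2=12; 0 taken → place at 12.
271 hashes to 0, h2=16; 0 taken → place at 16.
866 hashes to 0, h2=3; 0 taken → place at 3.
542 hashes to 11; slot 11 is free → place at 11.
Table: [577, _, _, 866, _, _, _, 122, _, 696, _, 542, 203, _, 390, _, 271]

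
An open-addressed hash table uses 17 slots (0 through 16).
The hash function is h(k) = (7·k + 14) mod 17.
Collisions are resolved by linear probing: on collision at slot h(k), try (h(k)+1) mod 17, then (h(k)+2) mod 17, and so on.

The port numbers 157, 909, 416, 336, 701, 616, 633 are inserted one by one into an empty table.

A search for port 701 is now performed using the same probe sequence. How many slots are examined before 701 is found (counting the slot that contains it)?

2

Insert 157: h=8, slot 8 empty => index 8.
Insert 909: h=2, slot 2 empty => index 2.
Insert 416: h=2, slot 2 occupied => index 3.
Insert 336: h=3, slot 3 occupied => index 4.
Insert 701: h=8, slot 8 occupied => index 9.
Insert 616: h=8, slots 8,9 occupied => index 10.
Insert 633: h=8, slots 8,9,10 occupied => index 11.
Table: [∅, ∅, 909, 416, 336, ∅, ∅, ∅, 157, 701, 616, 633, ∅, ∅, ∅, ∅, ∅]
Lookup 701: h=8, probe 8,9 → found at 9.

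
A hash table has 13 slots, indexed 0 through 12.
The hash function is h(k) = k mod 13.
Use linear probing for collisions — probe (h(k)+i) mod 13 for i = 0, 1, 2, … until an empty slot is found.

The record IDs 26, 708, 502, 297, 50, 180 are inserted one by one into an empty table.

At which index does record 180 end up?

26 hashes to 0; slot 0 is free -> place at 0.
708 hashes to 6; slot 6 is free -> place at 6.
502 hashes to 8; slot 8 is free -> place at 8.
297 hashes to 11; slot 11 is free -> place at 11.
50 hashes to 11; 11 taken -> place at 12.
180 hashes to 11; 11,12,0 taken -> place at 1.
Table: [26, 180, ∅, ∅, ∅, ∅, 708, ∅, 502, ∅, ∅, 297, 50]

1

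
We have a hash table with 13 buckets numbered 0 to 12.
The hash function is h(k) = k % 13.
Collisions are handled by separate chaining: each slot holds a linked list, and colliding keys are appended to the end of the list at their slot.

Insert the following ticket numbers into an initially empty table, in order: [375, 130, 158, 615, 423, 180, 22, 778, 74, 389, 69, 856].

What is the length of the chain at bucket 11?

375 -> bucket 11
130 -> bucket 0
158 -> bucket 2
615 -> bucket 4
423 -> bucket 7
180 -> bucket 11 (collision)
22 -> bucket 9
778 -> bucket 11 (collision)
74 -> bucket 9 (collision)
389 -> bucket 12
69 -> bucket 4 (collision)
856 -> bucket 11 (collision)
Final buckets:
0: 130
1: _
2: 158
3: _
4: 615 -> 69
5: _
6: _
7: 423
8: _
9: 22 -> 74
10: _
11: 375 -> 180 -> 778 -> 856
12: 389

4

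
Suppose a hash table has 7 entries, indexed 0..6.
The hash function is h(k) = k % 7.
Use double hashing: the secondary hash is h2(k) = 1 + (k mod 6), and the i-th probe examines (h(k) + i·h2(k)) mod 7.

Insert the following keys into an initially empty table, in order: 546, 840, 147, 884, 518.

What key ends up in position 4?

546: h=0 -> slot 0
840: h=0, h2=1, probe 0,1 -> slot 1
147: h=0, h2=4, probe 0,4 -> slot 4
884: h=2 -> slot 2
518: h=0, h2=3, probe 0,3 -> slot 3
Table: [546, 840, 884, 518, 147, —, —]

147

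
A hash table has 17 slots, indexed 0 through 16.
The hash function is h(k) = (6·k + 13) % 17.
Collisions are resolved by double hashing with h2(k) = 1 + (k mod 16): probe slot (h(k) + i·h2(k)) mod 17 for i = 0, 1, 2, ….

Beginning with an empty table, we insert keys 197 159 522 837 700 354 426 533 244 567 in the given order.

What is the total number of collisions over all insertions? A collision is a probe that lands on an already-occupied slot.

4

197: h=5 -> slot 5
159: h=15 -> slot 15
522: h=0 -> slot 0
837: h=3 -> slot 3
700: h=14 -> slot 14
354: h=12 -> slot 12
426: h=2 -> slot 2
533: h=15, h2=6, probe 15,4 -> slot 4
244: h=15, h2=5, probe 15,3,8 -> slot 8
567: h=15, h2=8, probe 15,6 -> slot 6
Table: [522, -, 426, 837, 533, 197, 567, -, 244, -, -, -, 354, -, 700, 159, -]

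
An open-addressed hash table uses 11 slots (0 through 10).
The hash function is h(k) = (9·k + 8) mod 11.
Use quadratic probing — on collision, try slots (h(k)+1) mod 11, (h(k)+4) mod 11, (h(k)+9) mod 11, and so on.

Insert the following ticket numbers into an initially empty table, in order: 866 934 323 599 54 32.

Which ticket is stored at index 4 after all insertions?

Insert 866: h=3, slot 3 empty → index 3.
Insert 934: h=10, slot 10 empty → index 10.
Insert 323: h=0, slot 0 empty → index 0.
Insert 599: h=9, slot 9 empty → index 9.
Insert 54: h=10, slots 10,0,3 occupied → index 8.
Insert 32: h=10, slots 10,0,3,8 occupied → index 4.
Table: [323, -, -, 866, 32, -, -, -, 54, 599, 934]

32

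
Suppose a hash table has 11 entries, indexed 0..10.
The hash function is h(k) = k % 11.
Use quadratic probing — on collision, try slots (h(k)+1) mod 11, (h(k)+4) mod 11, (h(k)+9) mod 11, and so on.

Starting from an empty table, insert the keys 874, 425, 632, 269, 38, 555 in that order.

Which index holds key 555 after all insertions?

Insert 874: h=5, slot 5 empty => index 5.
Insert 425: h=7, slot 7 empty => index 7.
Insert 632: h=5, slot 5 occupied => index 6.
Insert 269: h=5, slots 5,6 occupied => index 9.
Insert 38: h=5, slots 5,6,9 occupied => index 3.
Insert 555: h=5, slots 5,6,9,3 occupied => index 10.
Table: [., ., ., 38, ., 874, 632, 425, ., 269, 555]

10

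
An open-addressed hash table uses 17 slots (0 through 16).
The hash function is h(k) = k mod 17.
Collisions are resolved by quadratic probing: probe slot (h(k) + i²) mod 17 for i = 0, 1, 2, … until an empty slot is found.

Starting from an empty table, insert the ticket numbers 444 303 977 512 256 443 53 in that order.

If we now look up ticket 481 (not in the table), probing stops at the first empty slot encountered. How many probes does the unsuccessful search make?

444 hashes to 2; slot 2 is free => place at 2.
303 hashes to 14; slot 14 is free => place at 14.
977 hashes to 8; slot 8 is free => place at 8.
512 hashes to 2; 2 taken => place at 3.
256 hashes to 1; slot 1 is free => place at 1.
443 hashes to 1; 1,2 taken => place at 5.
53 hashes to 2; 2,3 taken => place at 6.
Table: [., 256, 444, 512, ., 443, 53, ., 977, ., ., ., ., ., 303, ., .]
Lookup 481: h=5, probe 5,6,9 → slot 9 empty, not found.

3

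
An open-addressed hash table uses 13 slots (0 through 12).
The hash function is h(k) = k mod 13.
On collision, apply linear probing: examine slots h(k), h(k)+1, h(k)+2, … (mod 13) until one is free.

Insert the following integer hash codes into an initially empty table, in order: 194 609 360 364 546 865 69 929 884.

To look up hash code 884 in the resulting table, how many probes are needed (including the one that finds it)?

3

194 hashes to 12; slot 12 is free → place at 12.
609 hashes to 11; slot 11 is free → place at 11.
360 hashes to 9; slot 9 is free → place at 9.
364 hashes to 0; slot 0 is free → place at 0.
546 hashes to 0; 0 taken → place at 1.
865 hashes to 7; slot 7 is free → place at 7.
69 hashes to 4; slot 4 is free → place at 4.
929 hashes to 6; slot 6 is free → place at 6.
884 hashes to 0; 0,1 taken → place at 2.
Table: [364, 546, 884, ., 69, ., 929, 865, ., 360, ., 609, 194]
Lookup 884: h=0, probe 0,1,2 → found at 2.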